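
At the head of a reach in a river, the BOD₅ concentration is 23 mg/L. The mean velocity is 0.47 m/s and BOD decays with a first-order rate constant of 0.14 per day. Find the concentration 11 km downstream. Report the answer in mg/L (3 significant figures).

Travel time t = 11 km / 0.47 m/s = 1.1e+04/0.47 = 2.34e+04 s = 0.2709 d.
First-order decay: C = 23·exp(−0.14·0.2709) = 23·0.9628 = 22.14 mg/L.

22.1 mg/L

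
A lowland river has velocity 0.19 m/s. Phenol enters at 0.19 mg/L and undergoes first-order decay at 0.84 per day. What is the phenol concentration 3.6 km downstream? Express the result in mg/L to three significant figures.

Travel time t = 3.6 km / 0.19 m/s = 3600/0.19 = 1.895e+04 s = 0.2193 d.
First-order decay: C = 0.19·exp(−0.84·0.2193) = 0.19·0.8318 = 0.158 mg/L.

0.158 mg/L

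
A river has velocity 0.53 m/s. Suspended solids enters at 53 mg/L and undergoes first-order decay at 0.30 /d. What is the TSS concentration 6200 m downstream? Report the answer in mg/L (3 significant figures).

50.9 mg/L

Travel time t = 6200 m / 0.53 m/s = 6200/0.53 = 1.17e+04 s = 0.1354 d.
First-order decay: C = 53·exp(−0.30·0.1354) = 53·0.9602 = 50.89 mg/L.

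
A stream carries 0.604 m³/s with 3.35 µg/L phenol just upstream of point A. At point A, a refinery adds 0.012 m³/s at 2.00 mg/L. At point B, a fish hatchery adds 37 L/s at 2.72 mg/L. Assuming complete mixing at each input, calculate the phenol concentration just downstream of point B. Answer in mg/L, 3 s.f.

3.35 µg/L = 0.00335 mg/L.
After input A: C = (0.604·0.00335 + 0.012·2) / 0.616 = 0.04225 mg/L.
37 L/s = 0.037 m³/s.
After input B: C = (0.616·0.04225 + 0.037·2.72) / 0.653 = 0.194 mg/L.

0.194 mg/L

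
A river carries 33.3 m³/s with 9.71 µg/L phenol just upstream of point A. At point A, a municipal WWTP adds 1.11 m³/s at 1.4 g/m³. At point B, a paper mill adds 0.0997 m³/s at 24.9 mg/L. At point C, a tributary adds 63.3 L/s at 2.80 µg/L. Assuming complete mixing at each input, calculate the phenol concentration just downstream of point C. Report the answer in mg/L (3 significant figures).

0.126 mg/L

9.71 µg/L = 0.00971 mg/L.
After input A: C = (33.3·0.00971 + 1.11·1.4) / 34.41 = 0.05456 mg/L.
After input B: C = (34.41·0.05456 + 0.0997·24.9) / 34.51 = 0.1263 mg/L.
63.3 L/s = 0.0633 m³/s.
2.80 µg/L = 0.0028 mg/L.
After input C: C = (34.51·0.1263 + 0.0633·0.0028) / 34.57 = 0.1261 mg/L.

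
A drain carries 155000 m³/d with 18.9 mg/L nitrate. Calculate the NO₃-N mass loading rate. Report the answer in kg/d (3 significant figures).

2930 kg/d

155000 m³/d = 1.794 m³/s.
Mass flux = Q·C = 1.794 m³/s × 18.9 g/m³ = 33.91 g/s.
= 33.91 g/s × 86.4 = 2929 kg/d.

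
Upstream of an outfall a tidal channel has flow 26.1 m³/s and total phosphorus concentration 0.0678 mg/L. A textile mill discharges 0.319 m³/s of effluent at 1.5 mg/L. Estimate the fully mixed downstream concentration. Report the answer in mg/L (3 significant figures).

Flow-weighted mixing gives C = (0.319·1.5 + 26.1·0.0678) / (0.319 + 26.1) = 2.248/26.42 = 0.08509 mg/L.

0.0851 mg/L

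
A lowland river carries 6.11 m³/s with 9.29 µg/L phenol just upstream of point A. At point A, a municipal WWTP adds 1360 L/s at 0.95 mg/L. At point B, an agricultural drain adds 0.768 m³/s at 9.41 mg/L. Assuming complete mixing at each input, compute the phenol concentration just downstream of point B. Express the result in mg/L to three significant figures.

9.29 µg/L = 0.00929 mg/L.
1360 L/s = 1.36 m³/s.
After input A: C = (6.11·0.00929 + 1.36·0.95) / 7.47 = 0.1806 mg/L.
After input B: C = (7.47·0.1806 + 0.768·9.41) / 8.238 = 1.041 mg/L.

1.04 mg/L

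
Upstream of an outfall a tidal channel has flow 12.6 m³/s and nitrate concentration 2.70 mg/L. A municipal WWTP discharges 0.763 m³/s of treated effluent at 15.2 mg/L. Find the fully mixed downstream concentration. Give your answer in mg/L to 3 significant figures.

3.41 mg/L

Flow-weighted mixing gives C = (0.763·15.2 + 12.6·2.7) / (0.763 + 12.6) = 45.62/13.36 = 3.414 mg/L.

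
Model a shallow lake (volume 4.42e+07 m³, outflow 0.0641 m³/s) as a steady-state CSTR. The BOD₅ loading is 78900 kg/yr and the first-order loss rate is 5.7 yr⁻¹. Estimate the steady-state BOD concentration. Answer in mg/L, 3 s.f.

Outflow Q = 0.0641 m³/s × 3.156e+07 s/yr = 2.023e+06 m³/yr.
Steady-state CSTR mass balance: W = Q·C + k·V·C, so C = W/(Q + kV).
Q + kV = 2.023e+06 + 5.7·4.42e+07 = 2.54e+08 m³/yr.
C = 78900/2.54e+08 = 0.0003107 kg/m³ = 0.3107 mg/L.

0.311 mg/L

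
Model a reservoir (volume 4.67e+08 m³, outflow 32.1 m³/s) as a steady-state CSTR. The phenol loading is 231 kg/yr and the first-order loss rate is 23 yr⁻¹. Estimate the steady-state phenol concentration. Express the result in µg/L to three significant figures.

Outflow Q = 32.1 m³/s × 3.156e+07 s/yr = 1.013e+09 m³/yr.
Steady-state CSTR mass balance: W = Q·C + k·V·C, so C = W/(Q + kV).
Q + kV = 1.013e+09 + 23·4.67e+08 = 1.175e+10 m³/yr.
C = 231/1.175e+10 = 1.965e-08 kg/m³ = 1.965e-05 mg/L = 0.01965 µg/L.

0.0197 µg/L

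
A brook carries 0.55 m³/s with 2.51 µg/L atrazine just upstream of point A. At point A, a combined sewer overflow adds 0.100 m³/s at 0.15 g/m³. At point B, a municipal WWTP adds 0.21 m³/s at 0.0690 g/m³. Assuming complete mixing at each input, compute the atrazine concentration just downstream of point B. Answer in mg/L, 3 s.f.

0.0359 mg/L

2.51 µg/L = 0.00251 mg/L.
After input A: C = (0.55·0.00251 + 0.1·0.15) / 0.65 = 0.0252 mg/L.
After input B: C = (0.65·0.0252 + 0.21·0.069) / 0.86 = 0.0359 mg/L.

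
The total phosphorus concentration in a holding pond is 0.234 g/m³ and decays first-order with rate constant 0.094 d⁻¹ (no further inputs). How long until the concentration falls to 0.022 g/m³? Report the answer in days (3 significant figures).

t = ln(C₀/C)/k = ln(0.234/0.022)/0.094 = 2.364/0.094 = 25.15 d.

25.2 d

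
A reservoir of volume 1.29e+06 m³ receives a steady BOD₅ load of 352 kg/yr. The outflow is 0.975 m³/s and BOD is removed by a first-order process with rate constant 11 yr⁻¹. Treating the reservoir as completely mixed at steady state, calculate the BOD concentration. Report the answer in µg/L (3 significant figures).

7.83 µg/L

Outflow Q = 0.975 m³/s × 3.156e+07 s/yr = 3.077e+07 m³/yr.
Steady-state CSTR mass balance: W = Q·C + k·V·C, so C = W/(Q + kV).
Q + kV = 3.077e+07 + 11·1.29e+06 = 4.496e+07 m³/yr.
C = 352/4.496e+07 = 7.829e-06 kg/m³ = 0.007829 mg/L = 7.829 µg/L.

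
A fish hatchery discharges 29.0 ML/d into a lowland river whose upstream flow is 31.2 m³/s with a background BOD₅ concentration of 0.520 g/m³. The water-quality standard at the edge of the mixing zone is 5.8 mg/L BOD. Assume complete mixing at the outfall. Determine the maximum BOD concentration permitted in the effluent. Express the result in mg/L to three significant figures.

29.0 ML/d = 0.3356 m³/s.
Mass balance: 5.8·31.54 = 0.3356·Cₑ + 31.2·0.52.
Cₑ = (182.9 − 16.22) / 0.3356 = 496.6 mg/L.

497 mg/L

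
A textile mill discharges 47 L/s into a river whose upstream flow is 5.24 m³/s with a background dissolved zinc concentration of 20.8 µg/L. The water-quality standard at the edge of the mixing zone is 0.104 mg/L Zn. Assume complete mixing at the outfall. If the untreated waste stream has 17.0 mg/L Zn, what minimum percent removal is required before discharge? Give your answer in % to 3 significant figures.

47 L/s = 0.047 m³/s.
20.8 µg/L = 0.0208 mg/L.
Mass balance: 0.104·5.287 = 0.047·Cₑ + 5.24·0.0208.
Cₑ = (0.5498 − 0.109) / 0.047 = 9.38 mg/L.
Required removal = 1 − 9.38/17.0 = 44.82 %.

44.8 %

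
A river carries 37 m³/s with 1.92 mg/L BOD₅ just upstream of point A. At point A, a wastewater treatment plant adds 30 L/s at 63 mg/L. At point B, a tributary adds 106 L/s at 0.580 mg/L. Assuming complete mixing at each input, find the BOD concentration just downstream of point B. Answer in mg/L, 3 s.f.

30 L/s = 0.03 m³/s.
After input A: C = (37·1.92 + 0.03·63) / 37.03 = 1.969 mg/L.
106 L/s = 0.106 m³/s.
After input B: C = (37.03·1.969 + 0.106·0.58) / 37.14 = 1.966 mg/L.

1.97 mg/L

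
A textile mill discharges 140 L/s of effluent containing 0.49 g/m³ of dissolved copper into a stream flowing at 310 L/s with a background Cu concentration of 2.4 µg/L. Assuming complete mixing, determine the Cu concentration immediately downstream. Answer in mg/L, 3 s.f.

140 L/s = 0.14 m³/s.
310 L/s = 0.31 m³/s.
2.4 µg/L = 0.0024 mg/L.
Conservation of mass across the mixing zone: C = (0.14·0.49 + 0.31·0.0024) / (0.14 + 0.31) = 0.06934/0.45 = 0.1541 mg/L.

0.154 mg/L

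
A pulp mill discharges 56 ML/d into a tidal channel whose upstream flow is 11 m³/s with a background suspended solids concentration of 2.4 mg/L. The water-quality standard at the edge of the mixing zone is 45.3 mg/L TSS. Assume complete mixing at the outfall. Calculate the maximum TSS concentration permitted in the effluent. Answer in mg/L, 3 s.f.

773 mg/L

56 ML/d = 0.6481 m³/s.
Mass balance: 45.3·11.65 = 0.6481·Cₑ + 11·2.4.
Cₑ = (527.7 − 26.4) / 0.6481 = 773.4 mg/L.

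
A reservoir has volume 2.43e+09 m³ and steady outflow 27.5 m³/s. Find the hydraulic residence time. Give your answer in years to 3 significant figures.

Q = 27.5 m³/s × 3.156e+07 s/yr = 8.678e+08 m³/yr.
Hydraulic residence time τ = V/Q = 2.43e+09/8.678e+08 = 2.8 yr.

2.80 yr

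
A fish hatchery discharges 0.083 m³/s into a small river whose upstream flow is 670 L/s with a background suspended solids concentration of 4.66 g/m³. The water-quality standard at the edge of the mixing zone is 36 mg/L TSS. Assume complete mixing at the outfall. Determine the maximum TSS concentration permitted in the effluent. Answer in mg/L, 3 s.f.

670 L/s = 0.67 m³/s.
Mass balance: 36·0.753 = 0.083·Cₑ + 0.67·4.66.
Cₑ = (27.11 − 3.122) / 0.083 = 289 mg/L.

289 mg/L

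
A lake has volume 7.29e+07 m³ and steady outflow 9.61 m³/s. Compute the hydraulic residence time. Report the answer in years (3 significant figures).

Q = 9.61 m³/s × 3.156e+07 s/yr = 3.033e+08 m³/yr.
Hydraulic residence time τ = V/Q = 7.29e+07/3.033e+08 = 0.2404 yr.

0.240 yr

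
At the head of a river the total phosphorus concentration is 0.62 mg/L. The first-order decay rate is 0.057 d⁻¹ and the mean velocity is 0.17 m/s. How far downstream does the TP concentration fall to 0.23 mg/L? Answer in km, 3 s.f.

256 km

From C = C₀·e^(−kt), t = ln(C₀/C)/k = ln(0.62/0.23)/0.057 = 0.9916/0.057 = 17.4 d.
Distance = v·t = 0.17 m/s × 1.503e+06 s = 2.555e+05 m = 255.5 km.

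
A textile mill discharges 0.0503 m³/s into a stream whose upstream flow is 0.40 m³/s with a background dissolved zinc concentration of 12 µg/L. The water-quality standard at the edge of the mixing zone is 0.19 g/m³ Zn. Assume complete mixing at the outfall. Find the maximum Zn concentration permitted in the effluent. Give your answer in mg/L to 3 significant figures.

12 µg/L = 0.012 mg/L.
Mass balance: 0.19·0.4503 = 0.0503·Cₑ + 0.4·0.012.
Cₑ = (0.08556 − 0.0048) / 0.0503 = 1.606 mg/L.

1.61 mg/L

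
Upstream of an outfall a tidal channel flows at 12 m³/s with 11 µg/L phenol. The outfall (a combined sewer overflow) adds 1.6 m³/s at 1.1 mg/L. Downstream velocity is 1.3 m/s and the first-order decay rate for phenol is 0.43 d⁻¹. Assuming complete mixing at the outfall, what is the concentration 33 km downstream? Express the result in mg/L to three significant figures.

0.123 mg/L

11 µg/L = 0.011 mg/L.
After complete mixing, C₀ = (1.6·1.1 + 12·0.011) / 13.6 = 0.1391 mg/L.
Travel time t = 3.3e+04 m / 1.3 m/s = 2.538e+04 s = 0.2938 d.
C = 0.1391·exp(−0.43·0.2938) = 0.1391·0.8813 = 0.1226 mg/L.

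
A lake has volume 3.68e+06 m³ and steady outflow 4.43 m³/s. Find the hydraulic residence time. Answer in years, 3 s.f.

Q = 4.43 m³/s × 3.156e+07 s/yr = 1.398e+08 m³/yr.
Hydraulic residence time τ = V/Q = 3.68e+06/1.398e+08 = 0.02632 yr.

0.0263 yr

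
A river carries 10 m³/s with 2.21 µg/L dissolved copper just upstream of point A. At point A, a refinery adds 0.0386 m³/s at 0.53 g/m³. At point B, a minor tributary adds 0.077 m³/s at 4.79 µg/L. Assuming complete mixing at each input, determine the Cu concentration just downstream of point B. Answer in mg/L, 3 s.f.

2.21 µg/L = 0.00221 mg/L.
After input A: C = (10·0.00221 + 0.0386·0.53) / 10.04 = 0.004239 mg/L.
4.79 µg/L = 0.00479 mg/L.
After input B: C = (10.04·0.004239 + 0.077·0.00479) / 10.12 = 0.004244 mg/L.

0.00424 mg/L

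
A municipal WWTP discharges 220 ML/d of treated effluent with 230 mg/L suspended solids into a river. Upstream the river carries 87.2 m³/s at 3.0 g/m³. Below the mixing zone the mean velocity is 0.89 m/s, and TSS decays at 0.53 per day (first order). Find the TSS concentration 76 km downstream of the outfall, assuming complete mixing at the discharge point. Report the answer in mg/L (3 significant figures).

220 ML/d = 2.546 m³/s.
After complete mixing, C₀ = (2.546·230 + 87.2·3) / 89.75 = 9.44 mg/L.
Travel time t = 7.6e+04 m / 0.89 m/s = 8.539e+04 s = 0.9883 d.
C = 9.44·exp(−0.53·0.9883) = 9.44·0.5923 = 5.591 mg/L.

5.59 mg/L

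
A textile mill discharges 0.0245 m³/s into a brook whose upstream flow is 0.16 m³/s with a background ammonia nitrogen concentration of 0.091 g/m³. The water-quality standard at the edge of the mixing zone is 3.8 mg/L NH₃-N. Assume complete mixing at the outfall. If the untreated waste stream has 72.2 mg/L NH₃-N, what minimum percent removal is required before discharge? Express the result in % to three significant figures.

61.2 %

Mass balance: 3.8·0.1845 = 0.0245·Cₑ + 0.16·0.091.
Cₑ = (0.7011 − 0.01456) / 0.0245 = 28.02 mg/L.
Required removal = 1 − 28.02/72.2 = 61.19 %.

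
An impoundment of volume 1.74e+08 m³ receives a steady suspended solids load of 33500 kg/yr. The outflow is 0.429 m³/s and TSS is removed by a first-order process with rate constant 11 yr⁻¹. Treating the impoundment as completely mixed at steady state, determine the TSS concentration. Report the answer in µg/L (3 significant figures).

17.4 µg/L

Outflow Q = 0.429 m³/s × 3.156e+07 s/yr = 1.354e+07 m³/yr.
Steady-state CSTR mass balance: W = Q·C + k·V·C, so C = W/(Q + kV).
Q + kV = 1.354e+07 + 11·1.74e+08 = 1.928e+09 m³/yr.
C = 33500/1.928e+09 = 1.738e-05 kg/m³ = 0.01738 mg/L = 17.38 µg/L.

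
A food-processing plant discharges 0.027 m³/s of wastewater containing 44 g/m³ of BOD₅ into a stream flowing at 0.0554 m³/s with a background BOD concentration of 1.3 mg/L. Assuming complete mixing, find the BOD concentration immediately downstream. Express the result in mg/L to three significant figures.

15.3 mg/L

Flow-weighted mixing gives C = (0.027·44 + 0.0554·1.3) / (0.027 + 0.0554) = 1.26/0.0824 = 15.29 mg/L.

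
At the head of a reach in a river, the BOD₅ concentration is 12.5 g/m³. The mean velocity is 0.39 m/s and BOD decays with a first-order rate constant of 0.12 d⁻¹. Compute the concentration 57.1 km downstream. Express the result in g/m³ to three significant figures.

Travel time t = 57.1 km / 0.39 m/s = 5.71e+04/0.39 = 1.464e+05 s = 1.695 d.
First-order decay: C = 12.5·exp(−0.12·1.695) = 12.5·0.816 = 10.2 g/m³.

10.2 g/m³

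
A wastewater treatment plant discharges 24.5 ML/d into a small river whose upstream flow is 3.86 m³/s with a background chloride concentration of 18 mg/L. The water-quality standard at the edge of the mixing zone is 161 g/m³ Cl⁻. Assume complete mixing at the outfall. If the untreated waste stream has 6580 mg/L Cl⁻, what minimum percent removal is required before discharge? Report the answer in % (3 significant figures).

24.5 ML/d = 0.2836 m³/s.
Mass balance: 161·4.144 = 0.2836·Cₑ + 3.86·18.
Cₑ = (667.1 − 69.48) / 0.2836 = 2108 mg/L.
Required removal = 1 − 2108/6580 = 67.97 %.

68.0 %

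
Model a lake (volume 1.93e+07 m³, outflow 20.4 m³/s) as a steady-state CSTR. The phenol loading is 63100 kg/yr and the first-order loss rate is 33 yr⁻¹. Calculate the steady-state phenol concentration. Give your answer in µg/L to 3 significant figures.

Outflow Q = 20.4 m³/s × 3.156e+07 s/yr = 6.438e+08 m³/yr.
Steady-state CSTR mass balance: W = Q·C + k·V·C, so C = W/(Q + kV).
Q + kV = 6.438e+08 + 33·1.93e+07 = 1.281e+09 m³/yr.
C = 63100/1.281e+09 = 4.927e-05 kg/m³ = 0.04927 mg/L = 49.27 µg/L.

49.3 µg/L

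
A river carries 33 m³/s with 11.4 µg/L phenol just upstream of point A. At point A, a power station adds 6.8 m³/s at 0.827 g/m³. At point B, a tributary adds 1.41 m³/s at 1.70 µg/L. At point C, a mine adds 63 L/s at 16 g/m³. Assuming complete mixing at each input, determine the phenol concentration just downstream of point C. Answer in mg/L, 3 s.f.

0.170 mg/L

11.4 µg/L = 0.0114 mg/L.
After input A: C = (33·0.0114 + 6.8·0.827) / 39.8 = 0.1507 mg/L.
1.70 µg/L = 0.0017 mg/L.
After input B: C = (39.8·0.1507 + 1.41·0.0017) / 41.21 = 0.1456 mg/L.
63 L/s = 0.063 m³/s.
After input C: C = (41.21·0.1456 + 0.063·16) / 41.27 = 0.1698 mg/L.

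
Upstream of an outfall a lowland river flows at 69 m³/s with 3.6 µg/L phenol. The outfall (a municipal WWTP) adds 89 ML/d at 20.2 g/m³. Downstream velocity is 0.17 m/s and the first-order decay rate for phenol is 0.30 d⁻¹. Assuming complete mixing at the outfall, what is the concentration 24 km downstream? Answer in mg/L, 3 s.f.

89 ML/d = 1.03 m³/s.
3.6 µg/L = 0.0036 mg/L.
After complete mixing, C₀ = (1.03·20.2 + 69·0.0036) / 70.03 = 0.3007 mg/L.
Travel time t = 2.4e+04 m / 0.17 m/s = 1.412e+05 s = 1.634 d.
C = 0.3007·exp(−0.30·1.634) = 0.3007·0.6125 = 0.1842 mg/L.

0.184 mg/L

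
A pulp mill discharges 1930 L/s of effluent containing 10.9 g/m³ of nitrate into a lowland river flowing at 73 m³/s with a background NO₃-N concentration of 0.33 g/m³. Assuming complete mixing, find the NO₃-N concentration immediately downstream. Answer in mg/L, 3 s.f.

0.602 mg/L

1930 L/s = 1.93 m³/s.
Flow-weighted mixing gives C = (1.93·10.9 + 73·0.33) / (1.93 + 73) = 45.13/74.93 = 0.6023 mg/L.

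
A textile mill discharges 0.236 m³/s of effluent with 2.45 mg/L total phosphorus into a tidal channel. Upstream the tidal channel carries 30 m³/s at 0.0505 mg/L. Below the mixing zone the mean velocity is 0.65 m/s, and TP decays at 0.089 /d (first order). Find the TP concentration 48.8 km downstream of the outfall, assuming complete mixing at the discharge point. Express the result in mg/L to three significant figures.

0.0641 mg/L

After complete mixing, C₀ = (0.236·2.45 + 30·0.0505) / 30.24 = 0.06923 mg/L.
Travel time t = 4.88e+04 m / 0.65 m/s = 7.508e+04 s = 0.8689 d.
C = 0.06923·exp(−0.089·0.8689) = 0.06923·0.9256 = 0.06408 mg/L.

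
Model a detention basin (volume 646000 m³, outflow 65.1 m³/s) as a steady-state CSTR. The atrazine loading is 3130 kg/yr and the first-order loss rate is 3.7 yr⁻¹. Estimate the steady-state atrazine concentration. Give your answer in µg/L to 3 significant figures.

Outflow Q = 65.1 m³/s × 3.156e+07 s/yr = 2.054e+09 m³/yr.
Steady-state CSTR mass balance: W = Q·C + k·V·C, so C = W/(Q + kV).
Q + kV = 2.054e+09 + 3.7·646000 = 2.057e+09 m³/yr.
C = 3130/2.057e+09 = 1.522e-06 kg/m³ = 0.001522 mg/L = 1.522 µg/L.

1.52 µg/L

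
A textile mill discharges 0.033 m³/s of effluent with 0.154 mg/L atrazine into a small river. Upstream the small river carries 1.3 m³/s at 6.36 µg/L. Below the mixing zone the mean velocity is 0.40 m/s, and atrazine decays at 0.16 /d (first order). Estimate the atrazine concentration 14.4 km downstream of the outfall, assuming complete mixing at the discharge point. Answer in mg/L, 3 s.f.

0.00937 mg/L

6.36 µg/L = 0.00636 mg/L.
After complete mixing, C₀ = (0.033·0.154 + 1.3·0.00636) / 1.333 = 0.01002 mg/L.
Travel time t = 1.44e+04 m / 0.40 m/s = 3.6e+04 s = 0.4167 d.
C = 0.01002·exp(−0.16·0.4167) = 0.01002·0.9355 = 0.009369 mg/L.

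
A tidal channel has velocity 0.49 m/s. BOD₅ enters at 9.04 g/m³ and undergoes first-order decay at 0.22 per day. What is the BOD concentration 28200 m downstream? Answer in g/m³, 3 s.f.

7.81 g/m³

Travel time t = 28200 m / 0.49 m/s = 2.82e+04/0.49 = 5.755e+04 s = 0.6661 d.
First-order decay: C = 9.04·exp(−0.22·0.6661) = 9.04·0.8637 = 7.808 g/m³.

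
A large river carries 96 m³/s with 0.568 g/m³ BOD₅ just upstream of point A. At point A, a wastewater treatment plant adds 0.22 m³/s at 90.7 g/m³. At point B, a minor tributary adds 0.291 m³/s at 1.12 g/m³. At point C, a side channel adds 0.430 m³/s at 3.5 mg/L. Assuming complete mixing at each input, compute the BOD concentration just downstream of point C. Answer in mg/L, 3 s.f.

0.787 mg/L

After input A: C = (96·0.568 + 0.22·90.7) / 96.22 = 0.7741 mg/L.
After input B: C = (96.22·0.7741 + 0.291·1.12) / 96.51 = 0.7751 mg/L.
After input C: C = (96.51·0.7751 + 0.43·3.5) / 96.94 = 0.7872 mg/L.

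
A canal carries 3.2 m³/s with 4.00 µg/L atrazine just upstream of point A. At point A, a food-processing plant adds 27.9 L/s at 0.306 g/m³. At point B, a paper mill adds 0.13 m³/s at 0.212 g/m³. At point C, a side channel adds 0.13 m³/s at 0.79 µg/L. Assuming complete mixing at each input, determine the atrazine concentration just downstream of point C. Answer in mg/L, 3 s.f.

4.00 µg/L = 0.004 mg/L.
27.9 L/s = 0.0279 m³/s.
After input A: C = (3.2·0.004 + 0.0279·0.306) / 3.228 = 0.00661 mg/L.
After input B: C = (3.228·0.00661 + 0.13·0.212) / 3.358 = 0.01456 mg/L.
0.79 µg/L = 0.00079 mg/L.
After input C: C = (3.358·0.01456 + 0.13·0.00079) / 3.488 = 0.01405 mg/L.

0.0140 mg/L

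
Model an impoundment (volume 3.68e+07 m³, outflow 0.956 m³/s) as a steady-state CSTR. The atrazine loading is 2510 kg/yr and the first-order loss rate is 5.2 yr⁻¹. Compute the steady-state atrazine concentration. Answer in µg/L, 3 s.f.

Outflow Q = 0.956 m³/s × 3.156e+07 s/yr = 3.017e+07 m³/yr.
Steady-state CSTR mass balance: W = Q·C + k·V·C, so C = W/(Q + kV).
Q + kV = 3.017e+07 + 5.2·3.68e+07 = 2.215e+08 m³/yr.
C = 2510/2.215e+08 = 1.133e-05 kg/m³ = 0.01133 mg/L = 11.33 µg/L.

11.3 µg/L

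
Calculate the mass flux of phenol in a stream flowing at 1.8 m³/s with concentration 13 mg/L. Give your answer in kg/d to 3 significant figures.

2020 kg/d

Mass flux = Q·C = 1.8 m³/s × 13 g/m³ = 23.4 g/s.
= 23.4 g/s × 86.4 = 2022 kg/d.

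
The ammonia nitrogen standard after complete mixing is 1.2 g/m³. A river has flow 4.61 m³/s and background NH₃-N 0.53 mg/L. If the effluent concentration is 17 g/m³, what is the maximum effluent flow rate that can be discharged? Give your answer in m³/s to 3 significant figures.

0.195 m³/s

Mass balance at complete mixing: C_std·(Q_w + Q_r) = Q_w·C_e + Q_r·C_b.
Rearranging, Q_w = Q_r·(C_std − C_b)/(C_e − C_std) = 4.61·(1.2 − 0.53) / (17 − 1.2) = 0.1955 m³/s.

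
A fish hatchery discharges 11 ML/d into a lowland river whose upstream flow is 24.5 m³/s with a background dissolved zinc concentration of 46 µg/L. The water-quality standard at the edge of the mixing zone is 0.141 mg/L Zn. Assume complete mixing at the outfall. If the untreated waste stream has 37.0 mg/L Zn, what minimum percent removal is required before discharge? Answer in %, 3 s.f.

50.2 %

11 ML/d = 0.1273 m³/s.
46 µg/L = 0.046 mg/L.
Mass balance: 0.141·24.63 = 0.1273·Cₑ + 24.5·0.046.
Cₑ = (3.472 − 1.127) / 0.1273 = 18.42 mg/L.
Required removal = 1 − 18.42/37.0 = 50.21 %.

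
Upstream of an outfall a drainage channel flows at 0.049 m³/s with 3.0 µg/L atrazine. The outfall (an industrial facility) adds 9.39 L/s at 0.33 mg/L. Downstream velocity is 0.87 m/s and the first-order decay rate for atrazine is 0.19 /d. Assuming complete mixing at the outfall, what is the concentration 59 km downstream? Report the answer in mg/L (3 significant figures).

0.0479 mg/L

9.39 L/s = 0.00939 m³/s.
3.0 µg/L = 0.003 mg/L.
After complete mixing, C₀ = (0.00939·0.33 + 0.049·0.003) / 0.05839 = 0.05559 mg/L.
Travel time t = 5.9e+04 m / 0.87 m/s = 6.782e+04 s = 0.7849 d.
C = 0.05559·exp(−0.19·0.7849) = 0.05559·0.8615 = 0.04789 mg/L.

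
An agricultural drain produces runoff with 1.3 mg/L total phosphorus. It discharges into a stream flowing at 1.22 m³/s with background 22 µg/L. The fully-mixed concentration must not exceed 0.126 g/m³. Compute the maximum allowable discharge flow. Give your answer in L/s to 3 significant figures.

108 L/s

22 µg/L = 0.022 mg/L.
Mass balance at complete mixing: C_std·(Q_w + Q_r) = Q_w·C_e + Q_r·C_b.
Rearranging, Q_w = Q_r·(C_std − C_b)/(C_e − C_std) = 1.22·(0.126 − 0.022) / (1.3 − 0.126) = 0.1081 m³/s.
= 108.1 L/s.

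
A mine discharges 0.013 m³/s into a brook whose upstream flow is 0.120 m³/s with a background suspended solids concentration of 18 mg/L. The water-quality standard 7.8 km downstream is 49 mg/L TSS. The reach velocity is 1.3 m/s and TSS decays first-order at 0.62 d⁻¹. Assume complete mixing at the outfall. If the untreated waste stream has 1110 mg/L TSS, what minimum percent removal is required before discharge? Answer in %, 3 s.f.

67.8 %

Travel time to the compliance point: t = 7800/1.3 = 6000 s = 0.06944 d; decay factor exp(−0.62·0.06944) = 0.9579.
So the concentration just after mixing may be at most 49/0.9579 = 51.16 mg/L.
Mass balance: 51.16·0.133 = 0.013·Cₑ + 0.12·18.
Cₑ = (6.804 − 2.16) / 0.013 = 357.2 mg/L.
Required removal = 1 − 357.2/1110 = 67.82 %.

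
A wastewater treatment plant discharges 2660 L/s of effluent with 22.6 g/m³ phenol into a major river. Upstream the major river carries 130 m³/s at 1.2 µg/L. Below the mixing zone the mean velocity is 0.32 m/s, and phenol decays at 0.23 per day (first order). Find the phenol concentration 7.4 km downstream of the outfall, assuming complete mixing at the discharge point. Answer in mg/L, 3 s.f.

2660 L/s = 2.66 m³/s.
1.2 µg/L = 0.0012 mg/L.
After complete mixing, C₀ = (2.66·22.6 + 130·0.0012) / 132.7 = 0.4543 mg/L.
Travel time t = 7400 m / 0.32 m/s = 2.312e+04 s = 0.2677 d.
C = 0.4543·exp(−0.23·0.2677) = 0.4543·0.9403 = 0.4272 mg/L.

0.427 mg/L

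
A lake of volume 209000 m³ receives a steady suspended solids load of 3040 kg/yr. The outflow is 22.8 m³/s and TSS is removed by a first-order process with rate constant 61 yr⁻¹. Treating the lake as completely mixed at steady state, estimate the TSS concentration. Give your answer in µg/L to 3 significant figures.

Outflow Q = 22.8 m³/s × 3.156e+07 s/yr = 7.195e+08 m³/yr.
Steady-state CSTR mass balance: W = Q·C + k·V·C, so C = W/(Q + kV).
Q + kV = 7.195e+08 + 61·209000 = 7.323e+08 m³/yr.
C = 3040/7.323e+08 = 4.152e-06 kg/m³ = 0.004152 mg/L = 4.152 µg/L.

4.15 µg/L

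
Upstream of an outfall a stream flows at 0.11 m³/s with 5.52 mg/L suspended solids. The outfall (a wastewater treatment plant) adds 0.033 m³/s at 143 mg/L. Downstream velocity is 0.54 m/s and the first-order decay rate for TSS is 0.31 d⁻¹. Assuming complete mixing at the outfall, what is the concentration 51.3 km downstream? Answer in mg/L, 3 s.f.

After complete mixing, C₀ = (0.033·143 + 0.11·5.52) / 0.143 = 37.25 mg/L.
Travel time t = 5.13e+04 m / 0.54 m/s = 9.5e+04 s = 1.1 d.
C = 37.25·exp(−0.31·1.1) = 37.25·0.7112 = 26.49 mg/L.

26.5 mg/L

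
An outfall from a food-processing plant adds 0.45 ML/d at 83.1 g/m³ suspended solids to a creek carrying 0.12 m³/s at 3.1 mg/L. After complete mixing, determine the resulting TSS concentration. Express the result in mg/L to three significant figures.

0.45 ML/d = 0.005208 m³/s.
Conservation of mass across the mixing zone: C = (0.005208·83.1 + 0.12·3.1) / (0.005208 + 0.12) = 0.8048/0.1252 = 6.428 mg/L.

6.43 mg/L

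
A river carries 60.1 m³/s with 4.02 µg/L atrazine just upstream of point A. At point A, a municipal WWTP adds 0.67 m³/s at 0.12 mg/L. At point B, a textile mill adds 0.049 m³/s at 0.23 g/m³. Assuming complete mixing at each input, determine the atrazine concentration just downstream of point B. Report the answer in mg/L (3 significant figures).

4.02 µg/L = 0.00402 mg/L.
After input A: C = (60.1·0.00402 + 0.67·0.12) / 60.77 = 0.005299 mg/L.
After input B: C = (60.77·0.005299 + 0.049·0.23) / 60.82 = 0.00548 mg/L.

0.00548 mg/L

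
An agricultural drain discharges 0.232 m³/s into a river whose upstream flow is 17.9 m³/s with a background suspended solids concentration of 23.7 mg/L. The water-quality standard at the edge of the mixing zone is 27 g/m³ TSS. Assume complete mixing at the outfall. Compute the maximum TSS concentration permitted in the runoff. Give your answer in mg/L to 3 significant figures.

Mass balance: 27·18.13 = 0.232·Cₑ + 17.9·23.7.
Cₑ = (489.6 − 424.2) / 0.232 = 281.6 mg/L.

282 mg/L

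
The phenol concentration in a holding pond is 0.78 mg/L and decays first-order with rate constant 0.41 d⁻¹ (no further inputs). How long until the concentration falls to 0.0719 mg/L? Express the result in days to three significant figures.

t = ln(C₀/C)/k = ln(0.78/0.0719)/0.41 = 2.384/0.41 = 5.815 d.

5.81 d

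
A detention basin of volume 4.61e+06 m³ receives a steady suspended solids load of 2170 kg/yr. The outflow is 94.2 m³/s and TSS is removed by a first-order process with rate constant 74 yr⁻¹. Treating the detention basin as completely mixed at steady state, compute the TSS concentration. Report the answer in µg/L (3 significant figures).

0.655 µg/L

Outflow Q = 94.2 m³/s × 3.156e+07 s/yr = 2.973e+09 m³/yr.
Steady-state CSTR mass balance: W = Q·C + k·V·C, so C = W/(Q + kV).
Q + kV = 2.973e+09 + 74·4.61e+06 = 3.314e+09 m³/yr.
C = 2170/3.314e+09 = 6.548e-07 kg/m³ = 0.0006548 mg/L = 0.6548 µg/L.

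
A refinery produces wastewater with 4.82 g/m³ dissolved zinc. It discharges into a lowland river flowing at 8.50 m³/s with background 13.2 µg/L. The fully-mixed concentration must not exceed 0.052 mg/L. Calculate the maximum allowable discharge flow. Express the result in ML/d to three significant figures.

5.98 ML/d

13.2 µg/L = 0.0132 mg/L.
Mass balance at complete mixing: C_std·(Q_w + Q_r) = Q_w·C_e + Q_r·C_b.
Rearranging, Q_w = Q_r·(C_std − C_b)/(C_e − C_std) = 8.50·(0.052 − 0.0132) / (4.82 − 0.052) = 0.06917 m³/s.
= 5.976 ML/d.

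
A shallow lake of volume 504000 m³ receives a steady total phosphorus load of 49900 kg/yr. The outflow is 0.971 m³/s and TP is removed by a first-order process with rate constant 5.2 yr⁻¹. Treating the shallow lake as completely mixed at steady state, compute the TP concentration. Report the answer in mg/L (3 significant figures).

Outflow Q = 0.971 m³/s × 3.156e+07 s/yr = 3.064e+07 m³/yr.
Steady-state CSTR mass balance: W = Q·C + k·V·C, so C = W/(Q + kV).
Q + kV = 3.064e+07 + 5.2·504000 = 3.326e+07 m³/yr.
C = 49900/3.326e+07 = 0.0015 kg/m³ = 1.5 mg/L.

1.50 mg/L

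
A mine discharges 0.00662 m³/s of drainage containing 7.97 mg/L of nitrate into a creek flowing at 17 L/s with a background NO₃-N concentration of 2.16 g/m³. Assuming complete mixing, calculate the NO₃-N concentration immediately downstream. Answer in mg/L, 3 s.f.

17 L/s = 0.017 m³/s.
Conservation of mass across the mixing zone: C = (0.00662·7.97 + 0.017·2.16) / (0.00662 + 0.017) = 0.08948/0.02362 = 3.788 mg/L.

3.79 mg/L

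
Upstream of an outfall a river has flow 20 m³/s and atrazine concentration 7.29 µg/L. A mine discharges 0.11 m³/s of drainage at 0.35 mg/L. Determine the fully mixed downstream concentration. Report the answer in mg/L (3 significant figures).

7.29 µg/L = 0.00729 mg/L.
Conservation of mass across the mixing zone: C = (0.11·0.35 + 20·0.00729) / (0.11 + 20) = 0.1843/20.11 = 0.009165 mg/L.

0.00916 mg/L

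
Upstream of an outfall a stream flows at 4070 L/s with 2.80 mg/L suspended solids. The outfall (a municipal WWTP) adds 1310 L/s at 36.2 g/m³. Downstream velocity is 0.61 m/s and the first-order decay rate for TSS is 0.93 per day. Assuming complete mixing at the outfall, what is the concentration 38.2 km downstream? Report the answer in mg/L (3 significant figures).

5.57 mg/L

1310 L/s = 1.31 m³/s.
4070 L/s = 4.07 m³/s.
After complete mixing, C₀ = (1.31·36.2 + 4.07·2.8) / 5.38 = 10.93 mg/L.
Travel time t = 3.82e+04 m / 0.61 m/s = 6.262e+04 s = 0.7248 d.
C = 10.93·exp(−0.93·0.7248) = 10.93·0.5096 = 5.572 mg/L.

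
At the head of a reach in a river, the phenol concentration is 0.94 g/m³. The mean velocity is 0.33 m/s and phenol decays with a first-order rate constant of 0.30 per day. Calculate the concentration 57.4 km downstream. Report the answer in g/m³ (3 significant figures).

Travel time t = 57.4 km / 0.33 m/s = 5.74e+04/0.33 = 1.739e+05 s = 2.013 d.
First-order decay: C = 0.94·exp(−0.30·2.013) = 0.94·0.5466 = 0.5138 g/m³.

0.514 g/m³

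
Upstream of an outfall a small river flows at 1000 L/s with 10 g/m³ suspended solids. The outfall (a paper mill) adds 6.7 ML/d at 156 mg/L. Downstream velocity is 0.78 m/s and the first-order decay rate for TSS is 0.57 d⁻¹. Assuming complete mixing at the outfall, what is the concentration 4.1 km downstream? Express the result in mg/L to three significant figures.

6.7 ML/d = 0.07755 m³/s.
1000 L/s = 1 m³/s.
After complete mixing, C₀ = (0.07755·156 + 1·10) / 1.078 = 20.51 mg/L.
Travel time t = 4100 m / 0.78 m/s = 5256 s = 0.06084 d.
C = 20.51·exp(−0.57·0.06084) = 20.51·0.9659 = 19.81 mg/L.

19.8 mg/L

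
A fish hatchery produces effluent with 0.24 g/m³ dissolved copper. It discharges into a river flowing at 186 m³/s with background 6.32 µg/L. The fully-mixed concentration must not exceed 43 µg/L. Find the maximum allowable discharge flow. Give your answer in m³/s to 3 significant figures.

34.6 m³/s

6.32 µg/L = 0.00632 mg/L.
43 µg/L = 0.043 mg/L.
Mass balance at complete mixing: C_std·(Q_w + Q_r) = Q_w·C_e + Q_r·C_b.
Rearranging, Q_w = Q_r·(C_std − C_b)/(C_e − C_std) = 186·(0.043 − 0.00632) / (0.24 − 0.043) = 34.63 m³/s.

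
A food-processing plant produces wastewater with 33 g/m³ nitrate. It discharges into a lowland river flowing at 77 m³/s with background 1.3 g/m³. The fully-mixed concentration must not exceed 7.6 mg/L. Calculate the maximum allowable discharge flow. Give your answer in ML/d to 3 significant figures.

Mass balance at complete mixing: C_std·(Q_w + Q_r) = Q_w·C_e + Q_r·C_b.
Rearranging, Q_w = Q_r·(C_std − C_b)/(C_e − C_std) = 77·(7.6 − 1.3) / (33 − 7.6) = 19.1 m³/s.
= 1650 ML/d.

1650 ML/d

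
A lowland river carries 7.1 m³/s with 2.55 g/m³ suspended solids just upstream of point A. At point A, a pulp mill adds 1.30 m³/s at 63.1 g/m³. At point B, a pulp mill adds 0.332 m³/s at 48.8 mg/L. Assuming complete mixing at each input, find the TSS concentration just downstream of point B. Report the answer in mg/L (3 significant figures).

13.3 mg/L

After input A: C = (7.1·2.55 + 1.3·63.1) / 8.4 = 11.92 mg/L.
After input B: C = (8.4·11.92 + 0.332·48.8) / 8.732 = 13.32 mg/L.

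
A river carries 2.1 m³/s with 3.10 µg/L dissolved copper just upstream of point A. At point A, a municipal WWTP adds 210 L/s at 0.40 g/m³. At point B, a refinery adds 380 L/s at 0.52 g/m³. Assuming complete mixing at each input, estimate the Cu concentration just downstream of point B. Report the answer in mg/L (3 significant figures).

3.10 µg/L = 0.0031 mg/L.
210 L/s = 0.21 m³/s.
After input A: C = (2.1·0.0031 + 0.21·0.4) / 2.31 = 0.03918 mg/L.
380 L/s = 0.38 m³/s.
After input B: C = (2.31·0.03918 + 0.38·0.52) / 2.69 = 0.1071 mg/L.

0.107 mg/L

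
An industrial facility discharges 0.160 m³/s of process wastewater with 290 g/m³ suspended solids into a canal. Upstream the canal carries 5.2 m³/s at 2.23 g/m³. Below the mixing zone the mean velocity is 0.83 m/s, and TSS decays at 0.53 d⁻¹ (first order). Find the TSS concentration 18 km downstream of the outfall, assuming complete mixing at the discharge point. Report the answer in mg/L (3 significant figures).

9.47 mg/L

After complete mixing, C₀ = (0.16·290 + 5.2·2.23) / 5.36 = 10.82 mg/L.
Travel time t = 1.8e+04 m / 0.83 m/s = 2.169e+04 s = 0.251 d.
C = 10.82·exp(−0.53·0.251) = 10.82·0.8754 = 9.472 mg/L.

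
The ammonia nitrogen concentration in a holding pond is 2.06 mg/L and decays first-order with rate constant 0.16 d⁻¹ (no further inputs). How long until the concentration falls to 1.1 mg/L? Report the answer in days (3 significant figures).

3.92 d

t = ln(C₀/C)/k = ln(2.06/1.1)/0.16 = 0.6274/0.16 = 3.921 d.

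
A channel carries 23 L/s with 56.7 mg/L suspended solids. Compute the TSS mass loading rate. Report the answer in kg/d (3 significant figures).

113 kg/d

23 L/s = 0.023 m³/s.
Mass flux = Q·C = 0.023 m³/s × 56.7 g/m³ = 1.304 g/s.
= 1.304 g/s × 86.4 = 112.7 kg/d.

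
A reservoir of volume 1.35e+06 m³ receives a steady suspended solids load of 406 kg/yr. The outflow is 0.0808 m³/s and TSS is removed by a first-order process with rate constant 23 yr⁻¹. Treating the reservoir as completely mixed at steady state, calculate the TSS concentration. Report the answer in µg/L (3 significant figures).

Outflow Q = 0.0808 m³/s × 3.156e+07 s/yr = 2.55e+06 m³/yr.
Steady-state CSTR mass balance: W = Q·C + k·V·C, so C = W/(Q + kV).
Q + kV = 2.55e+06 + 23·1.35e+06 = 3.36e+07 m³/yr.
C = 406/3.36e+07 = 1.208e-05 kg/m³ = 0.01208 mg/L = 12.08 µg/L.

12.1 µg/L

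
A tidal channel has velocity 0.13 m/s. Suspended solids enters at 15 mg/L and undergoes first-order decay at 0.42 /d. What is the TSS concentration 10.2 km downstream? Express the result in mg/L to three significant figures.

10.2 mg/L

Travel time t = 10.2 km / 0.13 m/s = 1.02e+04/0.13 = 7.846e+04 s = 0.9081 d.
First-order decay: C = 15·exp(−0.42·0.9081) = 15·0.6829 = 10.24 mg/L.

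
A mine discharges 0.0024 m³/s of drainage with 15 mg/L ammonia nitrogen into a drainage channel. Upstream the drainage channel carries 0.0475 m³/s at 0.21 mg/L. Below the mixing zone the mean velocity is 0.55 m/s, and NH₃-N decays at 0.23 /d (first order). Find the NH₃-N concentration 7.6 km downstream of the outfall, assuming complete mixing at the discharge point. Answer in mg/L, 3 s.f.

0.888 mg/L

After complete mixing, C₀ = (0.0024·15 + 0.0475·0.21) / 0.0499 = 0.9213 mg/L.
Travel time t = 7600 m / 0.55 m/s = 1.382e+04 s = 0.1599 d.
C = 0.9213·exp(−0.23·0.1599) = 0.9213·0.9639 = 0.8881 mg/L.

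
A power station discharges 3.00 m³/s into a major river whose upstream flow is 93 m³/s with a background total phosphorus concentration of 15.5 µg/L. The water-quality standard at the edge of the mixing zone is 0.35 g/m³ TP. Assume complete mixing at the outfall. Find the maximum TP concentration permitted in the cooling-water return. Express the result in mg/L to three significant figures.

15.5 µg/L = 0.0155 mg/L.
Mass balance: 0.35·96 = 3·Cₑ + 93·0.0155.
Cₑ = (33.6 − 1.442) / 3 = 10.72 mg/L.

10.7 mg/L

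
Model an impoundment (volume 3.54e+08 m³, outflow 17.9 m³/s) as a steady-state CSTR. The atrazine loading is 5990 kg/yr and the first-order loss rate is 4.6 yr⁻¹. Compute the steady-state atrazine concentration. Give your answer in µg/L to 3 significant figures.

Outflow Q = 17.9 m³/s × 3.156e+07 s/yr = 5.649e+08 m³/yr.
Steady-state CSTR mass balance: W = Q·C + k·V·C, so C = W/(Q + kV).
Q + kV = 5.649e+08 + 4.6·3.54e+08 = 2.193e+09 m³/yr.
C = 5990/2.193e+09 = 2.731e-06 kg/m³ = 0.002731 mg/L = 2.731 µg/L.

2.73 µg/L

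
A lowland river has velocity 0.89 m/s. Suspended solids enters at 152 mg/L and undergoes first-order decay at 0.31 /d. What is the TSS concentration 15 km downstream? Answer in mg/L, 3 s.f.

143 mg/L

Travel time t = 15 km / 0.89 m/s = 1.5e+04/0.89 = 1.685e+04 s = 0.1951 d.
First-order decay: C = 152·exp(−0.31·0.1951) = 152·0.9413 = 143.1 mg/L.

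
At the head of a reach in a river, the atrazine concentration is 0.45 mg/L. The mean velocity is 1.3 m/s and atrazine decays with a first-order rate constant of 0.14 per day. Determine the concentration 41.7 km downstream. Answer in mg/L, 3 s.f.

Travel time t = 41.7 km / 1.3 m/s = 4.17e+04/1.3 = 3.208e+04 s = 0.3713 d.
First-order decay: C = 0.45·exp(−0.14·0.3713) = 0.45·0.9494 = 0.4272 mg/L.

0.427 mg/L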